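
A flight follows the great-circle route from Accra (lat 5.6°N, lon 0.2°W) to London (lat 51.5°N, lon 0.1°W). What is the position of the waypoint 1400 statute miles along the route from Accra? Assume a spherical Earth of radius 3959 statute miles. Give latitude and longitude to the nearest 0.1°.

≈ lat 25.9°N, lon 0.2°W

Convert each endpoint to a unit vector on the sphere (x = cos φ cos λ, y = cos φ sin λ, z = sin φ).
The central angle between the endpoints is δ = arccos(p₁·p₂) ≈ 0.801 rad (45.9°). The total great-circle distance is δ·R ≈ 0.801 × 3959 ≈ 3172 mi, so the target fraction is f = 1400/3172 ≈ 0.441.
Interpolate at f ≈ 0.441 with slerp weights a = sin((1−f)δ)/sin δ ≈ 0.603, b = sin(fδ)/sin δ ≈ 0.482.
p = a·p₁ + b·p₂ ≈ (0.900, -0.003, 0.436); φ = arcsin(p_z) ≈ 25.86°, λ = atan2(p_y, p_x) ≈ -0.17°.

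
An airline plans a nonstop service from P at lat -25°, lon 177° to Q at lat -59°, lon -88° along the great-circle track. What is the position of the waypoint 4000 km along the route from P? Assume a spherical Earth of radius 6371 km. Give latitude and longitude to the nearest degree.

≈ lat -52°, lon -152°

Write both endpoints as unit vectors p₁, p₂ with components (cos φ cos λ, cos φ sin λ, sin φ).
The central angle between the endpoints is δ = arccos(p₁·p₂) ≈ 1.243 rad (71.2°). The total great-circle distance is δ·R ≈ 1.243 × 6371 ≈ 7922 km, so the target fraction is f = 4000/7922 ≈ 0.505.
Interpolate at f ≈ 0.505 with slerp weights a = sin((1−f)δ)/sin δ ≈ 0.610, b = sin(fδ)/sin δ ≈ 0.620.
p = a·p₁ + b·p₂ ≈ (-0.541, -0.290, -0.789); φ = arcsin(p_z) ≈ -52.14°, λ = atan2(p_y, p_x) ≈ -151.76°.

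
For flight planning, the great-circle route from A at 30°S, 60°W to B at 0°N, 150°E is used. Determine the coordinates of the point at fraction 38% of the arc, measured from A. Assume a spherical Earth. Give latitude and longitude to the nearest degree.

From cos δ = sin φ₁ sin φ₂ + cos φ₁ cos φ₂ cos Δλ, the central angle is δ ≈ 2.419 rad (138.6°).
Interpolate at f = 0.38 with slerp weights a = sin((1−f)δ)/sin δ ≈ 1.508, b = sin(fδ)/sin δ ≈ 1.202.
p = a·p₁ + b·p₂ ≈ (-0.388, -0.530, -0.754); φ = arcsin(p_z) ≈ -48.94°, λ = atan2(p_y, p_x) ≈ -126.21°.

≈ 49°S, 126°W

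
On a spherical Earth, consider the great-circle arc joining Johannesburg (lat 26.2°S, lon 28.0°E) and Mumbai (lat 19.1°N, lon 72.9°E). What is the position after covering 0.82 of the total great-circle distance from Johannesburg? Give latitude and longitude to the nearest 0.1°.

From cos δ = sin φ₁ sin φ₂ + cos φ₁ cos φ₂ cos Δλ, the central angle is δ ≈ 1.097 rad (62.9°).
Interpolate at f = 0.82 with slerp weights a = sin((1−f)δ)/sin δ ≈ 0.220, b = sin(fδ)/sin δ ≈ 0.880.
p = a·p₁ + b·p₂ ≈ (0.419, 0.888, 0.191); φ = arcsin(p_z) ≈ 10.99°, λ = atan2(p_y, p_x) ≈ 64.72°.

≈ lat 11.0°N, lon 64.7°E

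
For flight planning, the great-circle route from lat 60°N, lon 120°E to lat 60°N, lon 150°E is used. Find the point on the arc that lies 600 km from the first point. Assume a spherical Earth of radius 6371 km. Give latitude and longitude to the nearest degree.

Convert each endpoint to a unit vector on the sphere (x = cos φ cos λ, y = cos φ sin λ, z = sin φ).
The central angle between the endpoints is δ = arccos(p₁·p₂) ≈ 0.260 rad (14.9°). The total great-circle distance is δ·R ≈ 0.260 × 6371 ≈ 1654 km, so the target fraction is f = 600/1654 ≈ 0.363.
Interpolate at f ≈ 0.363 with slerp weights a = sin((1−f)δ)/sin δ ≈ 0.641, b = sin(fδ)/sin δ ≈ 0.366.
p = a·p₁ + b·p₂ ≈ (-0.319, 0.369, 0.873); φ = arcsin(p_z) ≈ 60.79°, λ = atan2(p_y, p_x) ≈ 130.82°.

≈ lat 61°N, lon 131°E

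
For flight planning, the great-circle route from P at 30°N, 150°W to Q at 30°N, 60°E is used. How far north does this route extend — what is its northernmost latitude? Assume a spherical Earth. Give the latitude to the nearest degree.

The great circle lies in the plane with unit normal n̂ = (p₁ × p₂)/|p₁ × p₂|.
Here n̂_z ≈ -0.409; the vertex latitude is φ_max = arccos|n̂_z| ≈ 65.9°.
Check via Clairaut: cos φ_max = |cos φ₁| · sin C = cos(30.0°)·sin(28.2°) ≈ 0.409, again giving ≈ 65.9°.

≈ 66°N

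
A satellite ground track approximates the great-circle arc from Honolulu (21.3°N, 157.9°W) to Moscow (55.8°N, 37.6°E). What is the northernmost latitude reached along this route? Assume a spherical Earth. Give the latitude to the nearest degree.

The great circle lies in the plane with unit normal n̂ = (p₁ × p₂)/|p₁ × p₂|.
Here n̂_z ≈ -0.143; the vertex latitude is φ_max = arccos|n̂_z| ≈ 81.8°.
Check via Clairaut: cos φ_max = |cos φ₁| · sin C = cos(21.3°)·sin(8.8°) ≈ 0.143, again giving ≈ 81.8°.

≈ 82°N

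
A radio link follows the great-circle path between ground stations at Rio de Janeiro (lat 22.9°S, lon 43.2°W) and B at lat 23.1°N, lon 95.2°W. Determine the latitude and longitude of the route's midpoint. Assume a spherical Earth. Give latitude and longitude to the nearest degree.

≈ lat 0°N, lon 69°W

Convert each endpoint to a unit vector on the sphere (x = cos φ cos λ, y = cos φ sin λ, z = sin φ).
The central angle between the endpoints is δ = arccos(p₁·p₂) ≈ 1.193 rad (68.3°).
Interpolate at f = 1/2 with slerp weights a = sin((1−f)δ)/sin δ ≈ 0.604, b = sin(fδ)/sin δ ≈ 0.604.
p = a·p₁ + b·p₂ ≈ (0.355, -0.935, 0.002); φ = arcsin(p_z) ≈ 0.11°, λ = atan2(p_y, p_x) ≈ -69.18°.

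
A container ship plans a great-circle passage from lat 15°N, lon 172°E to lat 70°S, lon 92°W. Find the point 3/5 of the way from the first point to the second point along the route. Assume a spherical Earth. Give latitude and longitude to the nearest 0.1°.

≈ lat 44.0°S, lon 161.8°W

From cos δ = sin φ₁ sin φ₂ + cos φ₁ cos φ₂ cos Δλ, the central angle is δ ≈ 1.852 rad (106.1°).
Interpolate at f = 3/5 with slerp weights a = sin((1−f)δ)/sin δ ≈ 0.703, b = sin(fδ)/sin δ ≈ 0.933.
p = a·p₁ + b·p₂ ≈ (-0.683, -0.224, -0.695); φ = arcsin(p_z) ≈ -44.02°, λ = atan2(p_y, p_x) ≈ -161.81°.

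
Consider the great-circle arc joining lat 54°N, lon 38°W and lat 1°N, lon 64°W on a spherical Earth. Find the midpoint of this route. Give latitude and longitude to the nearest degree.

Convert each endpoint to a unit vector on the sphere (x = cos φ cos λ, y = cos φ sin λ, z = sin φ).
The central angle between the endpoints is δ = arccos(p₁·p₂) ≈ 0.998 rad (57.2°).
Interpolate at f = 1/2 with slerp weights a = sin((1−f)δ)/sin δ ≈ 0.569, b = sin(fδ)/sin δ ≈ 0.569.
p = a·p₁ + b·p₂ ≈ (0.513, -0.718, 0.471); φ = arcsin(p_z) ≈ 28.07°, λ = atan2(p_y, p_x) ≈ -54.43°.

≈ lat 28°N, lon 54°W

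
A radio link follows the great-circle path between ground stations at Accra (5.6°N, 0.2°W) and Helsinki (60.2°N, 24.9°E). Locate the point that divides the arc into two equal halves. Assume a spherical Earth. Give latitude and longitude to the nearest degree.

≈ (33°N, 8°E)

Write both endpoints as unit vectors p₁, p₂ with components (cos φ cos λ, cos φ sin λ, sin φ).
The central angle between the endpoints is δ = arccos(p₁·p₂) ≈ 1.009 rad (57.8°).
Interpolate at f = 1/2 with slerp weights a = sin((1−f)δ)/sin δ ≈ 0.571, b = sin(fδ)/sin δ ≈ 0.571.
p = a·p₁ + b·p₂ ≈ (0.826, 0.118, 0.551); φ = arcsin(p_z) ≈ 33.46°, λ = atan2(p_y, p_x) ≈ 8.10°.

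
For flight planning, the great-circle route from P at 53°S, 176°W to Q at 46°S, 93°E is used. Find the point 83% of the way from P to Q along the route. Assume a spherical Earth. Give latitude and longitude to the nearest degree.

≈ 52°S, 104°E

Write both endpoints as unit vectors p₁, p₂ with components (cos φ cos λ, cos φ sin λ, sin φ).
The central angle between the endpoints is δ = arccos(p₁·p₂) ≈ 0.968 rad (55.4°).
Interpolate at f = 0.83 with slerp weights a = sin((1−f)δ)/sin δ ≈ 0.199, b = sin(fδ)/sin δ ≈ 0.874.
p = a·p₁ + b·p₂ ≈ (-0.151, 0.598, -0.787); φ = arcsin(p_z) ≈ -51.93°, λ = atan2(p_y, p_x) ≈ 104.19°.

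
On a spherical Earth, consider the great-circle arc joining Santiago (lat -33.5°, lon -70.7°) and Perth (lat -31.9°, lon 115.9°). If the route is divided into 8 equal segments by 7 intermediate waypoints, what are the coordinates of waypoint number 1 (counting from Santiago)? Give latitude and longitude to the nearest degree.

Write both endpoints as unit vectors p₁, p₂ with components (cos φ cos λ, cos φ sin λ, sin φ).
The central angle between the endpoints is δ = arccos(p₁·p₂) ≈ 1.995 rad (114.3°).
Interpolate at f = 1/8 with slerp weights a = sin((1−f)δ)/sin δ ≈ 1.081, b = sin(fδ)/sin δ ≈ 0.271.
p = a·p₁ + b·p₂ ≈ (0.197, -0.644, -0.739); φ = arcsin(p_z) ≈ -47.69°, λ = atan2(p_y, p_x) ≈ -72.95°.

≈ lat -48°, lon -73°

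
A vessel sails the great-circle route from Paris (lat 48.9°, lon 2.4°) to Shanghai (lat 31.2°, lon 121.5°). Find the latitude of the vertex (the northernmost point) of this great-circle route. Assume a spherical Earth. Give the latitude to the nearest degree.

The great circle lies in the plane with unit normal n̂ = (p₁ × p₂)/|p₁ × p₂|.
Here n̂_z ≈ +0.495; the vertex latitude is φ_max = arccos|n̂_z| ≈ 60.3°.

≈ 60°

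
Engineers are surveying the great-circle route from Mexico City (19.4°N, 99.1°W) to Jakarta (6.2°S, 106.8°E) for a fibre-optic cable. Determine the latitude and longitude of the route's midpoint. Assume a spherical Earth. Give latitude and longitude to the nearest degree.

≈ (27°N, 177°E)

From cos δ = sin φ₁ sin φ₂ + cos φ₁ cos φ₂ cos Δλ, the central angle is δ ≈ 2.645 rad (151.6°).
Interpolate at f = 1/2 with slerp weights a = sin((1−f)δ)/sin δ ≈ 2.036, b = sin(fδ)/sin δ ≈ 2.036.
p = a·p₁ + b·p₂ ≈ (-0.889, 0.041, 0.456); φ = arcsin(p_z) ≈ 27.16°, λ = atan2(p_y, p_x) ≈ 177.33°.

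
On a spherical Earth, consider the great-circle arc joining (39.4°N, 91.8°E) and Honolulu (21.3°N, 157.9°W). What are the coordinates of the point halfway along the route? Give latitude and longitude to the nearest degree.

Write both endpoints as unit vectors p₁, p₂ with components (cos φ cos λ, cos φ sin λ, sin φ).
The central angle between the endpoints is δ = arccos(p₁·p₂) ≈ 1.590 rad (91.1°).
Interpolate at f = 1/2 with slerp weights a = sin((1−f)δ)/sin δ ≈ 0.714, b = sin(fδ)/sin δ ≈ 0.714.
p = a·p₁ + b·p₂ ≈ (-0.634, 0.301, 0.713); φ = arcsin(p_z) ≈ 45.44°, λ = atan2(p_y, p_x) ≈ 154.58°.

≈ (45°N, 155°E)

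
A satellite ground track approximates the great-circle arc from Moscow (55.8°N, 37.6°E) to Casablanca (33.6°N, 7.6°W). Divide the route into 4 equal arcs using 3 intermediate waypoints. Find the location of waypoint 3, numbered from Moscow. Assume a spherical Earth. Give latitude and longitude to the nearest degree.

≈ (41°N, 0°E)

Convert each endpoint to a unit vector on the sphere (x = cos φ cos λ, y = cos φ sin λ, z = sin φ).
The central angle between the endpoints is δ = arccos(p₁·p₂) ≈ 0.664 rad (38.0°).
Interpolate at f = 3/4 with slerp weights a = sin((1−f)δ)/sin δ ≈ 0.268, b = sin(fδ)/sin δ ≈ 0.775.
p = a·p₁ + b·p₂ ≈ (0.759, 0.007, 0.651); φ = arcsin(p_z) ≈ 40.59°, λ = atan2(p_y, p_x) ≈ 0.50°.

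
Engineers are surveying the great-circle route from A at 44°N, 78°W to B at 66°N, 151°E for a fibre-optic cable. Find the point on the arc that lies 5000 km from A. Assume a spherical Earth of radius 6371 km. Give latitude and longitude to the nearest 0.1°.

≈ 75.7°N, 156.8°W

Convert each endpoint to a unit vector on the sphere (x = cos φ cos λ, y = cos φ sin λ, z = sin φ).
The central angle between the endpoints is δ = arccos(p₁·p₂) ≈ 1.112 rad (63.7°). The total great-circle distance is δ·R ≈ 1.112 × 6371 ≈ 7086 km, so the target fraction is f = 5000/7086 ≈ 0.706.
Interpolate at f ≈ 0.706 with slerp weights a = sin((1−f)δ)/sin δ ≈ 0.359, b = sin(fδ)/sin δ ≈ 0.788.
p = a·p₁ + b·p₂ ≈ (-0.227, -0.097, 0.969); φ = arcsin(p_z) ≈ 75.72°, λ = atan2(p_y, p_x) ≈ -156.84°.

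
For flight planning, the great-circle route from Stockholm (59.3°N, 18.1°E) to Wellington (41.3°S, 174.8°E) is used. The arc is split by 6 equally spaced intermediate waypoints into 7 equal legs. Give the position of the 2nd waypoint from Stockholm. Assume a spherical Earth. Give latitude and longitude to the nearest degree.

≈ (58°N, 112°E)

Convert each endpoint to a unit vector on the sphere (x = cos φ cos λ, y = cos φ sin λ, z = sin φ).
The central angle between the endpoints is δ = arccos(p₁·p₂) ≈ 2.738 rad (156.9°).
Interpolate at f = 2/7 with slerp weights a = sin((1−f)δ)/sin δ ≈ 2.361, b = sin(fδ)/sin δ ≈ 1.796.
p = a·p₁ + b·p₂ ≈ (-0.198, 0.497, 0.845); φ = arcsin(p_z) ≈ 57.66°, λ = atan2(p_y, p_x) ≈ 111.73°.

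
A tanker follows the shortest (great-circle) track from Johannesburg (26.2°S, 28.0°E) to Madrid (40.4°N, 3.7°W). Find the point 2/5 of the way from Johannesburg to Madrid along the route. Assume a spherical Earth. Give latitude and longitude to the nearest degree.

The haversine formula gives a central angle δ ≈ 1.271 rad (72.8°) between the endpoints.
Interpolate at f = 2/5 with slerp weights a = sin((1−f)δ)/sin δ ≈ 0.723, b = sin(fδ)/sin δ ≈ 0.510.
p = a·p₁ + b·p₂ ≈ (0.960, 0.280, 0.011); φ = arcsin(p_z) ≈ 0.63°, λ = atan2(p_y, p_x) ≈ 16.23°.

≈ 1°N, 16°E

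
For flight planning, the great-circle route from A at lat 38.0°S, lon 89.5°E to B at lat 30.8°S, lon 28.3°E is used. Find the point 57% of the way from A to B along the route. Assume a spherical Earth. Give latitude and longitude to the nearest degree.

The haversine formula gives a central angle δ ≈ 0.875 rad (50.1°) between the endpoints.
Interpolate at f = 0.57 with slerp weights a = sin((1−f)δ)/sin δ ≈ 0.479, b = sin(fδ)/sin δ ≈ 0.623.
p = a·p₁ + b·p₂ ≈ (0.475, 0.631, -0.614); φ = arcsin(p_z) ≈ -37.86°, λ = atan2(p_y, p_x) ≈ 53.05°.

≈ lat 38°S, lon 53°E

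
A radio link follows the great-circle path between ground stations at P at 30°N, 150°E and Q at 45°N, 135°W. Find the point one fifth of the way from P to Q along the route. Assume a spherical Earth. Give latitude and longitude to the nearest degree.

From cos δ = sin φ₁ sin φ₂ + cos φ₁ cos φ₂ cos Δλ, the central angle is δ ≈ 1.033 rad (59.2°).
Interpolate at f = 1/5 with slerp weights a = sin((1−f)δ)/sin δ ≈ 0.856, b = sin(fδ)/sin δ ≈ 0.239.
p = a·p₁ + b·p₂ ≈ (-0.762, 0.251, 0.597); φ = arcsin(p_z) ≈ 36.66°, λ = atan2(p_y, p_x) ≈ 161.74°.

≈ 37°N, 162°E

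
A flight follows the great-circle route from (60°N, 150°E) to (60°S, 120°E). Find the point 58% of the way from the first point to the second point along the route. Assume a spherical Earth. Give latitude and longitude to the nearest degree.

≈ (10°S, 134°E)

From cos δ = sin φ₁ sin φ₂ + cos φ₁ cos φ₂ cos Δλ, the central angle is δ ≈ 2.134 rad (122.2°).
Interpolate at f = 0.58 with slerp weights a = sin((1−f)δ)/sin δ ≈ 0.923, b = sin(fδ)/sin δ ≈ 1.117.
p = a·p₁ + b·p₂ ≈ (-0.679, 0.715, -0.168); φ = arcsin(p_z) ≈ -9.67°, λ = atan2(p_y, p_x) ≈ 133.54°.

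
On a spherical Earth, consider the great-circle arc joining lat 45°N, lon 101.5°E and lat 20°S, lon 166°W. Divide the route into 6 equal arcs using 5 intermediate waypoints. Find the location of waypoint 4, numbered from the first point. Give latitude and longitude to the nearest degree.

Convert each endpoint to a unit vector on the sphere (x = cos φ cos λ, y = cos φ sin λ, z = sin φ).
The central angle between the endpoints is δ = arccos(p₁·p₂) ≈ 1.845 rad (105.7°).
Interpolate at f = 4/6 with slerp weights a = sin((1−f)δ)/sin δ ≈ 0.599, b = sin(fδ)/sin δ ≈ 0.979.
p = a·p₁ + b·p₂ ≈ (-0.977, 0.193, 0.089); φ = arcsin(p_z) ≈ 5.10°, λ = atan2(p_y, p_x) ≈ 168.84°.

≈ lat 5°N, lon 169°E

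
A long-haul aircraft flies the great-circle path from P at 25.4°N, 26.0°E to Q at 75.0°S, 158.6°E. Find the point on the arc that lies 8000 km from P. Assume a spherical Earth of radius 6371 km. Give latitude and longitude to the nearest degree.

The haversine formula gives a central angle δ ≈ 2.180 rad (124.9°) between the endpoints. The total great-circle distance is δ·R ≈ 2.180 × 6371 ≈ 13892 km, so the target fraction is f = 8000/13892 ≈ 0.576.
Interpolate at f ≈ 0.576 with slerp weights a = sin((1−f)δ)/sin δ ≈ 0.974, b = sin(fδ)/sin δ ≈ 1.160.
p = a·p₁ + b·p₂ ≈ (0.511, 0.495, -0.702); φ = arcsin(p_z) ≈ -44.62°, λ = atan2(p_y, p_x) ≈ 44.08°.

≈ 45°S, 44°E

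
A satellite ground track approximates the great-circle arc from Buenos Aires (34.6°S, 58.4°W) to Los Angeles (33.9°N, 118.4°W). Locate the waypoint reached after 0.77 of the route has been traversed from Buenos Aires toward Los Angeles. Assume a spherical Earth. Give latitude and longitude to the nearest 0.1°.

From cos δ = sin φ₁ sin φ₂ + cos φ₁ cos φ₂ cos Δλ, the central angle is δ ≈ 1.546 rad (88.6°).
Interpolate at f = 0.77 with slerp weights a = sin((1−f)δ)/sin δ ≈ 0.348, b = sin(fδ)/sin δ ≈ 0.929.
p = a·p₁ + b·p₂ ≈ (-0.216, -0.922, 0.320); φ = arcsin(p_z) ≈ 18.68°, λ = atan2(p_y, p_x) ≈ -103.21°.

≈ 18.7°N, 103.2°W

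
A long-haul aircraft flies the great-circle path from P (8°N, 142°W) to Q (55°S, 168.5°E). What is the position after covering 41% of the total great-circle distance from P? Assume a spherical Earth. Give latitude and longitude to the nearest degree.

Write both endpoints as unit vectors p₁, p₂ with components (cos φ cos λ, cos φ sin λ, sin φ).
The central angle between the endpoints is δ = arccos(p₁·p₂) ≈ 1.313 rad (75.2°).
Interpolate at f = 0.41 with slerp weights a = sin((1−f)δ)/sin δ ≈ 0.723, b = sin(fδ)/sin δ ≈ 0.530.
p = a·p₁ + b·p₂ ≈ (-0.863, -0.380, -0.334); φ = arcsin(p_z) ≈ -19.49°, λ = atan2(p_y, p_x) ≈ -156.20°.

≈ (19°S, 156°W)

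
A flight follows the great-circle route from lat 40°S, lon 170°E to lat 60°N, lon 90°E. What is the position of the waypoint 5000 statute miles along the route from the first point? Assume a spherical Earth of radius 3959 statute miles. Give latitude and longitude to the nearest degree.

The haversine formula gives a central angle δ ≈ 2.083 rad (119.4°) between the endpoints. The total great-circle distance is δ·R ≈ 2.083 × 3959 ≈ 8247 mi, so the target fraction is f = 5000/8247 ≈ 0.606.
Interpolate at f ≈ 0.606 with slerp weights a = sin((1−f)δ)/sin δ ≈ 0.839, b = sin(fδ)/sin δ ≈ 1.093.
p = a·p₁ + b·p₂ ≈ (-0.633, 0.658, 0.408); φ = arcsin(p_z) ≈ 24.05°, λ = atan2(p_y, p_x) ≈ 133.87°.

≈ lat 24°N, lon 134°E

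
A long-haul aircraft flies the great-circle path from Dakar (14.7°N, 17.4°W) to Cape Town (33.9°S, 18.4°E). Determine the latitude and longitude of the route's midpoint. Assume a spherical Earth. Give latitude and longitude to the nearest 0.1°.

≈ 10.1°S, 0.9°W

From cos δ = sin φ₁ sin φ₂ + cos φ₁ cos φ₂ cos Δλ, the central angle is δ ≈ 1.036 rad (59.4°).
Interpolate at f = 1/2 with slerp weights a = sin((1−f)δ)/sin δ ≈ 0.576, b = sin(fδ)/sin δ ≈ 0.576.
p = a·p₁ + b·p₂ ≈ (0.984, -0.016, -0.175); φ = arcsin(p_z) ≈ -10.08°, λ = atan2(p_y, p_x) ≈ -0.91°.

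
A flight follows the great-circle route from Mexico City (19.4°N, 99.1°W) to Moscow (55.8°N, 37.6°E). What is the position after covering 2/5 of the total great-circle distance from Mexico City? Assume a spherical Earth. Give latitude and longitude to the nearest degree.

Convert each endpoint to a unit vector on the sphere (x = cos φ cos λ, y = cos φ sin λ, z = sin φ).
The central angle between the endpoints is δ = arccos(p₁·p₂) ≈ 1.682 rad (96.4°).
Interpolate at f = 2/5 with slerp weights a = sin((1−f)δ)/sin δ ≈ 0.852, b = sin(fδ)/sin δ ≈ 0.627.
p = a·p₁ + b·p₂ ≈ (0.152, -0.578, 0.802); φ = arcsin(p_z) ≈ 53.28°, λ = atan2(p_y, p_x) ≈ -75.25°.

≈ 53°N, 75°W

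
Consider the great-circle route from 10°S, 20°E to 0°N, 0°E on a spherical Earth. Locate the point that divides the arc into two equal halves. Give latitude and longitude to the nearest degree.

≈ 5°S, 10°E

The haversine formula gives a central angle δ ≈ 0.389 rad (22.3°) between the endpoints.
Interpolate at f = 1/2 with slerp weights a = sin((1−f)δ)/sin δ ≈ 0.510, b = sin(fδ)/sin δ ≈ 0.510.
p = a·p₁ + b·p₂ ≈ (0.981, 0.172, -0.088); φ = arcsin(p_z) ≈ -5.08°, λ = atan2(p_y, p_x) ≈ 9.92°.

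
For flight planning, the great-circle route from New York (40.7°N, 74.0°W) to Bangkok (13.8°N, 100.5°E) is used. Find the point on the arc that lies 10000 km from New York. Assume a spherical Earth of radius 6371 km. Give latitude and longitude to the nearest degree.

The haversine formula gives a central angle δ ≈ 2.186 rad (125.3°) between the endpoints. The total great-circle distance is δ·R ≈ 2.186 × 6371 ≈ 13928 km, so the target fraction is f = 10000/13928 ≈ 0.718.
Interpolate at f ≈ 0.718 with slerp weights a = sin((1−f)δ)/sin δ ≈ 0.708, b = sin(fδ)/sin δ ≈ 1.225.
p = a·p₁ + b·p₂ ≈ (-0.069, 0.653, 0.754); φ = arcsin(p_z) ≈ 48.93°, λ = atan2(p_y, p_x) ≈ 96.01°.

≈ 49°N, 96°E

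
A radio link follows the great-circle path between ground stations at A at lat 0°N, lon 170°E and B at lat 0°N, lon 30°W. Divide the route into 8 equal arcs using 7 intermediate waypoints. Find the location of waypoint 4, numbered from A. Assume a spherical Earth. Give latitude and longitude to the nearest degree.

≈ lat 0°N, lon 110°W

Write both endpoints as unit vectors p₁, p₂ with components (cos φ cos λ, cos φ sin λ, sin φ).
The central angle between the endpoints is δ = arccos(p₁·p₂) ≈ 2.793 rad (160.0°).
Interpolate at f = 4/8 with slerp weights a = sin((1−f)δ)/sin δ ≈ 2.879, b = sin(fδ)/sin δ ≈ 2.879.
p = a·p₁ + b·p₂ ≈ (-0.342, -0.940, 0.000); φ = arcsin(p_z) ≈ 0.00°, λ = atan2(p_y, p_x) ≈ -110.00°.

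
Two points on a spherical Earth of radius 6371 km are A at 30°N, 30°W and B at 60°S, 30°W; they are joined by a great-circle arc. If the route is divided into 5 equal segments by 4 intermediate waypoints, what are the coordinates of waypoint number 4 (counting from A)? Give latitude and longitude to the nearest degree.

The haversine formula gives a central angle δ ≈ 1.571 rad (90.0°) between the endpoints.
Interpolate at f = 4/5 with slerp weights a = sin((1−f)δ)/sin δ ≈ 0.309, b = sin(fδ)/sin δ ≈ 0.951.
p = a·p₁ + b·p₂ ≈ (0.644, -0.372, -0.669); φ = arcsin(p_z) ≈ -42.00°, λ = atan2(p_y, p_x) ≈ -30.00°.

≈ 42°S, 30°W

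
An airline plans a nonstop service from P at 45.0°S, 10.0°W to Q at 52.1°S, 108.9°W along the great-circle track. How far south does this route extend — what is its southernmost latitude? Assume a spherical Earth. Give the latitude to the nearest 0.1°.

The great circle lies in the plane with unit normal n̂ = (p₁ × p₂)/|p₁ × p₂|.
Here n̂_z ≈ -0.493; the vertex latitude is φ_max = arccos|n̂_z| ≈ 60.5°.
Check via Clairaut: cos φ_max = |cos φ₁| · sin C = cos(45.0°)·sin(135.8°) ≈ 0.493, again giving ≈ 60.5°.

≈ 60.5°S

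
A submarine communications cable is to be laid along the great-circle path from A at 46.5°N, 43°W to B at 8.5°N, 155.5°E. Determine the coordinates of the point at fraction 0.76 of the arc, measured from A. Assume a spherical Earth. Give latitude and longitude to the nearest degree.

Write both endpoints as unit vectors p₁, p₂ with components (cos φ cos λ, cos φ sin λ, sin φ).
The central angle between the endpoints is δ = arccos(p₁·p₂) ≈ 2.139 rad (122.6°).
Interpolate at f = 0.76 with slerp weights a = sin((1−f)δ)/sin δ ≈ 0.583, b = sin(fδ)/sin δ ≈ 1.185.
p = a·p₁ + b·p₂ ≈ (-0.773, 0.212, 0.598); φ = arcsin(p_z) ≈ 36.72°, λ = atan2(p_y, p_x) ≈ 164.64°.

≈ 37°N, 165°E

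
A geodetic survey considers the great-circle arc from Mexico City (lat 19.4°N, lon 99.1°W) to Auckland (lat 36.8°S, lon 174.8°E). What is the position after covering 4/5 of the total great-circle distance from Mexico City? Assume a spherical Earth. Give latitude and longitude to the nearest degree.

≈ lat 29°S, lon 164°W

Write both endpoints as unit vectors p₁, p₂ with components (cos φ cos λ, cos φ sin λ, sin φ).
The central angle between the endpoints is δ = arccos(p₁·p₂) ≈ 1.719 rad (98.5°).
Interpolate at f = 4/5 with slerp weights a = sin((1−f)δ)/sin δ ≈ 0.341, b = sin(fδ)/sin δ ≈ 0.992.
p = a·p₁ + b·p₂ ≈ (-0.842, -0.245, -0.481); φ = arcsin(p_z) ≈ -28.74°, λ = atan2(p_y, p_x) ≈ -163.75°.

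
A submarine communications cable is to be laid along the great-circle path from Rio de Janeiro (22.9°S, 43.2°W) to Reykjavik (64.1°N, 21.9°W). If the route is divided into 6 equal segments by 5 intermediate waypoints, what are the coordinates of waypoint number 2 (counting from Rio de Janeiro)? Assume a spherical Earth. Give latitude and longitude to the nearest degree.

Convert each endpoint to a unit vector on the sphere (x = cos φ cos λ, y = cos φ sin λ, z = sin φ).
The central angle between the endpoints is δ = arccos(p₁·p₂) ≈ 1.546 rad (88.6°).
Interpolate at f = 2/6 with slerp weights a = sin((1−f)δ)/sin δ ≈ 0.858, b = sin(fδ)/sin δ ≈ 0.493.
p = a·p₁ + b·p₂ ≈ (0.776, -0.621, 0.110); φ = arcsin(p_z) ≈ 6.29°, λ = atan2(p_y, p_x) ≈ -38.69°.

≈ (6°N, 39°W)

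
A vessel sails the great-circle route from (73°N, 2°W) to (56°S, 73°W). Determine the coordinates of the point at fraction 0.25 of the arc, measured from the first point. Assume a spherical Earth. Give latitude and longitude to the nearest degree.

≈ (43°N, 40°W)

Write both endpoints as unit vectors p₁, p₂ with components (cos φ cos λ, cos φ sin λ, sin φ).
The central angle between the endpoints is δ = arccos(p₁·p₂) ≈ 2.403 rad (137.7°).
Interpolate at f = 0.25 with slerp weights a = sin((1−f)δ)/sin δ ≈ 1.446, b = sin(fδ)/sin δ ≈ 0.840.
p = a·p₁ + b·p₂ ≈ (0.560, -0.464, 0.687); φ = arcsin(p_z) ≈ 43.36°, λ = atan2(p_y, p_x) ≈ -39.65°.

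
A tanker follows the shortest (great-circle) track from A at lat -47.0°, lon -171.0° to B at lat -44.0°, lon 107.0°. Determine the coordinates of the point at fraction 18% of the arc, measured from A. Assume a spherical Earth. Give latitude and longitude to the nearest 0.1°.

≈ lat -51.1°, lon 175.3°

From cos δ = sin φ₁ sin φ₂ + cos φ₁ cos φ₂ cos Δλ, the central angle is δ ≈ 0.957 rad (54.8°).
Interpolate at f = 0.18 with slerp weights a = sin((1−f)δ)/sin δ ≈ 0.864, b = sin(fδ)/sin δ ≈ 0.210.
p = a·p₁ + b·p₂ ≈ (-0.626, 0.052, -0.778); φ = arcsin(p_z) ≈ -51.06°, λ = atan2(p_y, p_x) ≈ 175.25°.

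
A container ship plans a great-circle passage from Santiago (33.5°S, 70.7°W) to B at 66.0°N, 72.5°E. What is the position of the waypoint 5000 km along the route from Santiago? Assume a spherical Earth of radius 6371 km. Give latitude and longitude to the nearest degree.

≈ 9°N, 55°W

The haversine formula gives a central angle δ ≈ 2.459 rad (140.9°) between the endpoints. The total great-circle distance is δ·R ≈ 2.459 × 6371 ≈ 15665 km, so the target fraction is f = 5000/15665 ≈ 0.319.
Interpolate at f ≈ 0.319 with slerp weights a = sin((1−f)δ)/sin δ ≈ 1.576, b = sin(fδ)/sin δ ≈ 1.120.
p = a·p₁ + b·p₂ ≈ (0.571, -0.806, 0.153); φ = arcsin(p_z) ≈ 8.81°, λ = atan2(p_y, p_x) ≈ -54.67°.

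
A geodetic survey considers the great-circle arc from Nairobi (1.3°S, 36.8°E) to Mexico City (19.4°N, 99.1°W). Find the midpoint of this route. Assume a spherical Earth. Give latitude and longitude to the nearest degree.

≈ 23°N, 27°W

Convert each endpoint to a unit vector on the sphere (x = cos φ cos λ, y = cos φ sin λ, z = sin φ).
The central angle between the endpoints is δ = arccos(p₁·p₂) ≈ 2.325 rad (133.2°).
Interpolate at f = 1/2 with slerp weights a = sin((1−f)δ)/sin δ ≈ 1.259, b = sin(fδ)/sin δ ≈ 1.259.
p = a·p₁ + b·p₂ ≈ (0.820, -0.419, 0.390); φ = arcsin(p_z) ≈ 22.94°, λ = atan2(p_y, p_x) ≈ -27.04°.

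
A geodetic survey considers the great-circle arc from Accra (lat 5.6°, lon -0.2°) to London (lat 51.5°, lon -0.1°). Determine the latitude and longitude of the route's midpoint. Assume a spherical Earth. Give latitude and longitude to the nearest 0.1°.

≈ lat 28.6°, lon -0.2°

Write both endpoints as unit vectors p₁, p₂ with components (cos φ cos λ, cos φ sin λ, sin φ).
The central angle between the endpoints is δ = arccos(p₁·p₂) ≈ 0.801 rad (45.9°).
Interpolate at f = 1/2 with slerp weights a = sin((1−f)δ)/sin δ ≈ 0.543, b = sin(fδ)/sin δ ≈ 0.543.
p = a·p₁ + b·p₂ ≈ (0.878, -0.002, 0.478); φ = arcsin(p_z) ≈ 28.55°, λ = atan2(p_y, p_x) ≈ -0.16°.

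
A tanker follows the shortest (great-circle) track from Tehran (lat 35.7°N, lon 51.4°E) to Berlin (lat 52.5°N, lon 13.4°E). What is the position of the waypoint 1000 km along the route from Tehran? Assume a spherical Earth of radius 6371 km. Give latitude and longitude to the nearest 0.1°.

≈ lat 41.7°N, lon 42.8°E

Convert each endpoint to a unit vector on the sphere (x = cos φ cos λ, y = cos φ sin λ, z = sin φ).
The central angle between the endpoints is δ = arccos(p₁·p₂) ≈ 0.550 rad (31.5°). The total great-circle distance is δ·R ≈ 0.550 × 6371 ≈ 3504 km, so the target fraction is f = 1000/3504 ≈ 0.285.
Interpolate at f ≈ 0.285 with slerp weights a = sin((1−f)δ)/sin δ ≈ 0.733, b = sin(fδ)/sin δ ≈ 0.299.
p = a·p₁ + b·p₂ ≈ (0.548, 0.507, 0.665); φ = arcsin(p_z) ≈ 41.67°, λ = atan2(p_y, p_x) ≈ 42.77°.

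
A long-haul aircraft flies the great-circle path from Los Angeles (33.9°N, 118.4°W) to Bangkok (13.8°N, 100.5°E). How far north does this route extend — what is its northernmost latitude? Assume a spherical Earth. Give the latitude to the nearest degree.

The great circle lies in the plane with unit normal n̂ = (p₁ × p₂)/|p₁ × p₂|.
Here n̂_z ≈ -0.582; the vertex latitude is φ_max = arccos|n̂_z| ≈ 54.4°.
Check via Clairaut: cos φ_max = |cos φ₁| · sin C = cos(33.9°)·sin(44.5°) ≈ 0.582, again giving ≈ 54.4°.

≈ 54°N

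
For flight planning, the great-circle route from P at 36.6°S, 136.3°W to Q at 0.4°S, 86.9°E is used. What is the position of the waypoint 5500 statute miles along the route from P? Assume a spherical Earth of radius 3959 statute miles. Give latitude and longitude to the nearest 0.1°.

Convert each endpoint to a unit vector on the sphere (x = cos φ cos λ, y = cos φ sin λ, z = sin φ).
The central angle between the endpoints is δ = arccos(p₁·p₂) ≈ 2.191 rad (125.5°). The total great-circle distance is δ·R ≈ 2.191 × 3959 ≈ 8673 mi, so the target fraction is f = 5500/8673 ≈ 0.634.
Interpolate at f ≈ 0.634 with slerp weights a = sin((1−f)δ)/sin δ ≈ 0.883, b = sin(fδ)/sin δ ≈ 1.209.
p = a·p₁ + b·p₂ ≈ (-0.447, 0.717, -0.535); φ = arcsin(p_z) ≈ -32.33°, λ = atan2(p_y, p_x) ≈ 121.94°.

≈ 32.3°S, 121.9°E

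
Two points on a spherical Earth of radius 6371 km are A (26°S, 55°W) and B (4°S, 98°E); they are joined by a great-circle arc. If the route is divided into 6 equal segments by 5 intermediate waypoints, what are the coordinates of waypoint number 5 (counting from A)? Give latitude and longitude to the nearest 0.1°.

≈ (21.6°S, 82.2°E)

Write both endpoints as unit vectors p₁, p₂ with components (cos φ cos λ, cos φ sin λ, sin φ).
The central angle between the endpoints is δ = arccos(p₁·p₂) ≈ 2.447 rad (140.2°).
Interpolate at f = 5/6 with slerp weights a = sin((1−f)δ)/sin δ ≈ 0.620, b = sin(fδ)/sin δ ≈ 1.394.
p = a·p₁ + b·p₂ ≈ (0.126, 0.921, -0.369); φ = arcsin(p_z) ≈ -21.65°, λ = atan2(p_y, p_x) ≈ 82.22°.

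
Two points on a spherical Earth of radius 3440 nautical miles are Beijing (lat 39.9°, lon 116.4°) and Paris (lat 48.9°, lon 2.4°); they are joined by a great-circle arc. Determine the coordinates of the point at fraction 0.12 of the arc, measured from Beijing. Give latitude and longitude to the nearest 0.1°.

≈ lat 46.6°, lon 108.3°

Write both endpoints as unit vectors p₁, p₂ with components (cos φ cos λ, cos φ sin λ, sin φ).
The central angle between the endpoints is δ = arccos(p₁·p₂) ≈ 1.289 rad (73.8°).
Interpolate at f = 0.12 with slerp weights a = sin((1−f)δ)/sin δ ≈ 0.943, b = sin(fδ)/sin δ ≈ 0.160.
p = a·p₁ + b·p₂ ≈ (-0.216, 0.653, 0.726); φ = arcsin(p_z) ≈ 46.55°, λ = atan2(p_y, p_x) ≈ 108.35°.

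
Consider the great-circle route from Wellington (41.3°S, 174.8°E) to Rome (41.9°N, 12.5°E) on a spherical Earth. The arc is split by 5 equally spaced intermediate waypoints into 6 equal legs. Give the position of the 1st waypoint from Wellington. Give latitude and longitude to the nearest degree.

Write both endpoints as unit vectors p₁, p₂ with components (cos φ cos λ, cos φ sin λ, sin φ).
The central angle between the endpoints is δ = arccos(p₁·p₂) ≈ 2.911 rad (166.8°).
Interpolate at f = 1/6 with slerp weights a = sin((1−f)δ)/sin δ ≈ 2.869, b = sin(fδ)/sin δ ≈ 2.038.
p = a·p₁ + b·p₂ ≈ (-0.665, 0.524, -0.532); φ = arcsin(p_z) ≈ -32.15°, λ = atan2(p_y, p_x) ≈ 141.79°.

≈ 32°S, 142°E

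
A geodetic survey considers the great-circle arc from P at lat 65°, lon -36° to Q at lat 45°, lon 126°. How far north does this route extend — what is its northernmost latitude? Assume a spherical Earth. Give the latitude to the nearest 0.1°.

The great circle lies in the plane with unit normal n̂ = (p₁ × p₂)/|p₁ × p₂|.
Here n̂_z ≈ +0.099; the vertex latitude is φ_max = arccos|n̂_z| ≈ 84.3°.
Check via Clairaut: cos φ_max = |cos φ₁| · sin C = cos(65.0°)·sin(13.5°) ≈ 0.099, again giving ≈ 84.3°.

≈ 84.3°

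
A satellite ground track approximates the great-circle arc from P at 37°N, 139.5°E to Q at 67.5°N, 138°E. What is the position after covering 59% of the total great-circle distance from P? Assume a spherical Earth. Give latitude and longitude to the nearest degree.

Write both endpoints as unit vectors p₁, p₂ with components (cos φ cos λ, cos φ sin λ, sin φ).
The central angle between the endpoints is δ = arccos(p₁·p₂) ≈ 0.533 rad (30.5°).
Interpolate at f = 0.59 with slerp weights a = sin((1−f)δ)/sin δ ≈ 0.427, b = sin(fδ)/sin δ ≈ 0.609.
p = a·p₁ + b·p₂ ≈ (-0.432, 0.377, 0.819); φ = arcsin(p_z) ≈ 55.00°, λ = atan2(p_y, p_x) ≈ 138.89°.

≈ 55°N, 139°E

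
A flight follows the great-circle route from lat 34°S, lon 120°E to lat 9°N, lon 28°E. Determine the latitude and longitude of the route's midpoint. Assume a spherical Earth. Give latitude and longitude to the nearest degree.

≈ lat 18°S, lon 69°E

From cos δ = sin φ₁ sin φ₂ + cos φ₁ cos φ₂ cos Δλ, the central angle is δ ≈ 1.687 rad (96.7°).
Interpolate at f = 1/2 with slerp weights a = sin((1−f)δ)/sin δ ≈ 0.752, b = sin(fδ)/sin δ ≈ 0.752.
p = a·p₁ + b·p₂ ≈ (0.344, 0.889, -0.303); φ = arcsin(p_z) ≈ -17.63°, λ = atan2(p_y, p_x) ≈ 68.83°.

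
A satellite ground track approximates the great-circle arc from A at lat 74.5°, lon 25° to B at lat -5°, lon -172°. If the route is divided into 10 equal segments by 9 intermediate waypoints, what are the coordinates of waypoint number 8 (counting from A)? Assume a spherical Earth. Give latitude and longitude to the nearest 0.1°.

Convert each endpoint to a unit vector on the sphere (x = cos φ cos λ, y = cos φ sin λ, z = sin φ).
The central angle between the endpoints is δ = arccos(p₁·p₂) ≈ 1.916 rad (109.8°).
Interpolate at f = 8/10 with slerp weights a = sin((1−f)δ)/sin δ ≈ 0.397, b = sin(fδ)/sin δ ≈ 1.062.
p = a·p₁ + b·p₂ ≈ (-0.951, -0.102, 0.290); φ = arcsin(p_z) ≈ 16.88°, λ = atan2(p_y, p_x) ≈ -173.86°.

≈ lat 16.9°, lon -173.9°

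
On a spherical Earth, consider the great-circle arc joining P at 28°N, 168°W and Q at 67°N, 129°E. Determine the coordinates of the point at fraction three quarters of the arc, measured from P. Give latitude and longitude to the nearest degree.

≈ 61°N, 157°E

Write both endpoints as unit vectors p₁, p₂ with components (cos φ cos λ, cos φ sin λ, sin φ).
The central angle between the endpoints is δ = arccos(p₁·p₂) ≈ 0.941 rad (53.9°).
Interpolate at f = 3/4 with slerp weights a = sin((1−f)δ)/sin δ ≈ 0.288, b = sin(fδ)/sin δ ≈ 0.803.
p = a·p₁ + b·p₂ ≈ (-0.446, 0.191, 0.874); φ = arcsin(p_z) ≈ 60.95°, λ = atan2(p_y, p_x) ≈ 156.86°.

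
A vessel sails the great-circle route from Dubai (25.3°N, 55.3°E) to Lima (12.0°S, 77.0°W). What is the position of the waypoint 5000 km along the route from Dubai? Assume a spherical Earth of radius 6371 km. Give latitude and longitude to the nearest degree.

The haversine formula gives a central angle δ ≈ 2.324 rad (133.2°) between the endpoints. The total great-circle distance is δ·R ≈ 2.324 × 6371 ≈ 14807 km, so the target fraction is f = 5000/14807 ≈ 0.338.
Interpolate at f ≈ 0.338 with slerp weights a = sin((1−f)δ)/sin δ ≈ 1.370, b = sin(fδ)/sin δ ≈ 0.969.
p = a·p₁ + b·p₂ ≈ (0.918, 0.095, 0.384); φ = arcsin(p_z) ≈ 22.59°, λ = atan2(p_y, p_x) ≈ 5.91°.

≈ 23°N, 6°E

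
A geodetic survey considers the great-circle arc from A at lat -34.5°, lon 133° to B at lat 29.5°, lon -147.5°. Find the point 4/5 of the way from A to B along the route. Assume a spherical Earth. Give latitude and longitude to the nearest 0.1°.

≈ lat 17.2°, lon -164.3°

Convert each endpoint to a unit vector on the sphere (x = cos φ cos λ, y = cos φ sin λ, z = sin φ).
The central angle between the endpoints is δ = arccos(p₁·p₂) ≈ 1.720 rad (98.5°).
Interpolate at f = 4/5 with slerp weights a = sin((1−f)δ)/sin δ ≈ 0.341, b = sin(fδ)/sin δ ≈ 0.992.
p = a·p₁ + b·p₂ ≈ (-0.920, -0.258, 0.295); φ = arcsin(p_z) ≈ 17.18°, λ = atan2(p_y, p_x) ≈ -164.31°.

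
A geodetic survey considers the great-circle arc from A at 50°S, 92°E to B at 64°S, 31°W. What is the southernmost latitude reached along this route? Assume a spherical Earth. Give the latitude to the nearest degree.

The great circle lies in the plane with unit normal n̂ = (p₁ × p₂)/|p₁ × p₂|.
Here n̂_z ≈ -0.280; the vertex latitude is φ_max = arccos|n̂_z| ≈ 73.8°.
Check via Clairaut: cos φ_max = |cos φ₁| · sin C = cos(50.0°)·sin(154.2°) ≈ 0.280, again giving ≈ 73.8°.

≈ 74°S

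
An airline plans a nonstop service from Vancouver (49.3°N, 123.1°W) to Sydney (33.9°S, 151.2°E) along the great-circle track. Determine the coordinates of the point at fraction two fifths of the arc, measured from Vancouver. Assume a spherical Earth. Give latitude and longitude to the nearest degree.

The haversine formula gives a central angle δ ≈ 1.963 rad (112.5°) between the endpoints.
Interpolate at f = 2/5 with slerp weights a = sin((1−f)δ)/sin δ ≈ 1.000, b = sin(fδ)/sin δ ≈ 0.765.
p = a·p₁ + b·p₂ ≈ (-0.912, -0.240, 0.331); φ = arcsin(p_z) ≈ 19.34°, λ = atan2(p_y, p_x) ≈ -165.25°.

≈ 19°N, 165°W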